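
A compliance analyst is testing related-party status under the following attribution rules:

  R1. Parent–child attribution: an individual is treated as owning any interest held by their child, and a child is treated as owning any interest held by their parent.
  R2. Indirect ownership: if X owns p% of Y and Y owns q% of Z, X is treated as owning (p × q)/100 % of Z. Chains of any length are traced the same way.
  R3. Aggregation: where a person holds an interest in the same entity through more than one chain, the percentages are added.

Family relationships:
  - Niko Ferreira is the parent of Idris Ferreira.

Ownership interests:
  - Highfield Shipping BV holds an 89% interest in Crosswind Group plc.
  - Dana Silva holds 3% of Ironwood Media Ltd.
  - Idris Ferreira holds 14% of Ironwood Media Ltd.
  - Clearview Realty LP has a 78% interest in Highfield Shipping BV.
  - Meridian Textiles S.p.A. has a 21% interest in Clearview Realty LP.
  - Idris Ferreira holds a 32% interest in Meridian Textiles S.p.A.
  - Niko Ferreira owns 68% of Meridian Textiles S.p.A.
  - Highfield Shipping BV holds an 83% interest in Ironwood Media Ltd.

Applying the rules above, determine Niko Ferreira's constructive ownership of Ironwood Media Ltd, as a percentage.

27.5954%

By parent–child attribution (R1), Niko Ferreira is treated as also owning Idris Ferreira's interest in Meridian Textiles S.p.A, giving 68% + 32% = 100%.
By parent–child attribution (R1), Niko Ferreira is treated as owning Idris Ferreira's 14% interest in Ironwood Media Ltd.
Chain via Meridian Textiles S.p.A. → Clearview Realty LP → Highfield Shipping BV (R2): 100% × 21% × 78% × 83% = 13.5954% of Ironwood Media Ltd.
Direct interest in Ironwood Media Ltd: 14%.
Aggregating (R3): 13.5954% + 14% = 27.5954%.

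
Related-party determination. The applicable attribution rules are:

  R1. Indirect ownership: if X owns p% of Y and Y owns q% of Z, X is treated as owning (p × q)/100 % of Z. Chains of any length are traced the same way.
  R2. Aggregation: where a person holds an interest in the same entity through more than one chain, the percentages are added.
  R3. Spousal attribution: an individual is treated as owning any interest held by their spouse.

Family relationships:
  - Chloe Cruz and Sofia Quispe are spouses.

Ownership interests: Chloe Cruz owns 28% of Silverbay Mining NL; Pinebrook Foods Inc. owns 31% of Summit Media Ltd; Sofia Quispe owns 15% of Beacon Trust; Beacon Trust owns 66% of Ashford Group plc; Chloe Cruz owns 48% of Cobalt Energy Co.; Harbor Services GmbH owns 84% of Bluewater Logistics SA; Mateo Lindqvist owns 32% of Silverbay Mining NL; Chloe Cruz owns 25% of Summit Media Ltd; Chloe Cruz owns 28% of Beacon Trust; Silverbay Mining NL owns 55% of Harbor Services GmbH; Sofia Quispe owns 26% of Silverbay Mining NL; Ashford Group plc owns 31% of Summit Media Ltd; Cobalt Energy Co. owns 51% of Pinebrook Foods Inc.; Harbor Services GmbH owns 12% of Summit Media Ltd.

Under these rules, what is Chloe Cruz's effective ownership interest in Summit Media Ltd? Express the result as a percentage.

44.9506%

By spousal attribution (R3), Chloe Cruz is treated as also owning Sofia Quispe's interest in Beacon Trust, giving 28% + 15% = 43%.
By spousal attribution (R3), Chloe Cruz is treated as also owning Sofia Quispe's interest in Silverbay Mining NL, giving 28% + 26% = 54%.
Chain via Beacon Trust → Ashford Group plc (R1): 43% × 66% × 31% = 8.7978% of Summit Media Ltd.
Chain via Cobalt Energy Co. → Pinebrook Foods Inc. (R1): 48% × 51% × 31% = 7.5888% of Summit Media Ltd.
Chain via Silverbay Mining NL → Harbor Services GmbH (R1): 54% × 55% × 12% = 3.564% of Summit Media Ltd.
Direct interest in Summit Media Ltd: 25%.
Aggregating (R2): 8.7978% + 7.5888% + 3.564% + 25% = 44.9506%.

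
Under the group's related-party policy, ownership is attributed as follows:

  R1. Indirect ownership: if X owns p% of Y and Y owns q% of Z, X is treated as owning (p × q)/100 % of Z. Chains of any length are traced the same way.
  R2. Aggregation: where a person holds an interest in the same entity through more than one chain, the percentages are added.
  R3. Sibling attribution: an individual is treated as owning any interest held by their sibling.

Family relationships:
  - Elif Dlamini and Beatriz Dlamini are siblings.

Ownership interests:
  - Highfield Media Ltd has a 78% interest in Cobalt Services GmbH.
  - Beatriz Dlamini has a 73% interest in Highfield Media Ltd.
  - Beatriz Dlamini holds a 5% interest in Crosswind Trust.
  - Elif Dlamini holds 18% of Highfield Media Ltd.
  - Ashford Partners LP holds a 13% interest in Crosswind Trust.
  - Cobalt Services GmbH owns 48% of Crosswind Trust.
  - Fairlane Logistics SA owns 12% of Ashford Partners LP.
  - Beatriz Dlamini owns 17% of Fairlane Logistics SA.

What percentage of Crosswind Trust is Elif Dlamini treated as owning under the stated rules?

39.3356%

By sibling attribution (R3), Elif Dlamini is treated as also owning Beatriz Dlamini's interest in Highfield Media Ltd, giving 18% + 73% = 91%.
By sibling attribution (R3), Elif Dlamini is treated as owning Beatriz Dlamini's 17% interest in Fairlane Logistics SA.
By sibling attribution (R3), Elif Dlamini is treated as owning Beatriz Dlamini's 5% interest in Crosswind Trust.
Chain via Highfield Media Ltd → Cobalt Services GmbH (R1): 91% × 78% × 48% = 34.0704% of Crosswind Trust.
Chain via Fairlane Logistics SA → Ashford Partners LP (R1): 17% × 12% × 13% = 0.2652% of Crosswind Trust.
Direct interest in Crosswind Trust: 5%.
Aggregating (R2): 34.0704% + 0.2652% + 5% = 39.3356%.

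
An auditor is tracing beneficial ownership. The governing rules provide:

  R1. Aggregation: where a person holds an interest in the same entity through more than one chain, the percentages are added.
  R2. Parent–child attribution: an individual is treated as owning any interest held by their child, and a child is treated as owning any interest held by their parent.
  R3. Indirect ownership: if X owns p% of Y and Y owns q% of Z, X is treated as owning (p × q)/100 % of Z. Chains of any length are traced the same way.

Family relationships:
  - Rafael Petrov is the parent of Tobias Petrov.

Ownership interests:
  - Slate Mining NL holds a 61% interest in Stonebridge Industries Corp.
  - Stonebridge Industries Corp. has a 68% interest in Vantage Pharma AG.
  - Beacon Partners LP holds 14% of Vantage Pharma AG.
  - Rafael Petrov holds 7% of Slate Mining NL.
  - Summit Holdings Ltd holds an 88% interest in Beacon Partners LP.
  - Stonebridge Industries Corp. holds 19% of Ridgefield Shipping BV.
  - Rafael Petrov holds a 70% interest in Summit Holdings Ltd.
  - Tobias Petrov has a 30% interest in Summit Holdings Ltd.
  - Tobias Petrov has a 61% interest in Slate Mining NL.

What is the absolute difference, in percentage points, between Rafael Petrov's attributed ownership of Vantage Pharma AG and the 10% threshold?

30.5264

By parent–child attribution (R2), Rafael Petrov is treated as also owning Tobias Petrov's interest in Summit Holdings Ltd, giving 70% + 30% = 100%.
By parent–child attribution (R2), Rafael Petrov is treated as also owning Tobias Petrov's interest in Slate Mining NL, giving 7% + 61% = 68%.
Chain via Summit Holdings Ltd → Beacon Partners LP (R3): 100% × 88% × 14% = 12.32% of Vantage Pharma AG.
Chain via Slate Mining NL → Stonebridge Industries Corp. (R3): 68% × 61% × 68% = 28.2064% of Vantage Pharma AG.
Aggregating (R1): 12.32% + 28.2064% = 40.5264%.
40.5264% exceeds the 10% threshold by 30.5264 percentage points.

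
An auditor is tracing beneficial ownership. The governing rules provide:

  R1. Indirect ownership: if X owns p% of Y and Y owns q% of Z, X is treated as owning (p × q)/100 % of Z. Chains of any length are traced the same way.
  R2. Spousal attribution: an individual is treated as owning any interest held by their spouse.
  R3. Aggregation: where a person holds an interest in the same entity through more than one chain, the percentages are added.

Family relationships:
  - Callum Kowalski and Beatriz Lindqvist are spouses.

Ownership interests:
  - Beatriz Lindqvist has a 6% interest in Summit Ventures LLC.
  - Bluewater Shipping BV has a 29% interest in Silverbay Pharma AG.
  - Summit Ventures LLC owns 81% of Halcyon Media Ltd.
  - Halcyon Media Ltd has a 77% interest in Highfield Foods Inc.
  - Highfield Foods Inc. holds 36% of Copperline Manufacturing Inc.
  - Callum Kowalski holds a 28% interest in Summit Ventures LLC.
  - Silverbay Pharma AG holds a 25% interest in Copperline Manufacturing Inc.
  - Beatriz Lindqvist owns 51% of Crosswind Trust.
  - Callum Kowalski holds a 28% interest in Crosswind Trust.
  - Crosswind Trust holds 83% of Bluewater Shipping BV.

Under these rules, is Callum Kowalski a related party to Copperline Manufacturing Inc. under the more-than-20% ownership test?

By spousal attribution (R2), Callum Kowalski is treated as also owning Beatriz Lindqvist's interest in Crosswind Trust, giving 28% + 51% = 79%.
By spousal attribution (R2), Callum Kowalski is treated as also owning Beatriz Lindqvist's interest in Summit Ventures LLC, giving 28% + 6% = 34%.
Chain via Crosswind Trust → Bluewater Shipping BV → Silverbay Pharma AG (R1): 79% × 83% × 29% × 25% = 4.753825% of Copperline Manufacturing Inc.
Chain via Summit Ventures LLC → Halcyon Media Ltd → Highfield Foods Inc. (R1): 34% × 81% × 77% × 36% = 7.634088% of Copperline Manufacturing Inc.
Aggregating (R3): 4.753825% + 7.634088% = 12.387913%.
12.387913% does not exceed the 20% threshold, so Callum is not a related party to Copperline Manufacturing Inc.

No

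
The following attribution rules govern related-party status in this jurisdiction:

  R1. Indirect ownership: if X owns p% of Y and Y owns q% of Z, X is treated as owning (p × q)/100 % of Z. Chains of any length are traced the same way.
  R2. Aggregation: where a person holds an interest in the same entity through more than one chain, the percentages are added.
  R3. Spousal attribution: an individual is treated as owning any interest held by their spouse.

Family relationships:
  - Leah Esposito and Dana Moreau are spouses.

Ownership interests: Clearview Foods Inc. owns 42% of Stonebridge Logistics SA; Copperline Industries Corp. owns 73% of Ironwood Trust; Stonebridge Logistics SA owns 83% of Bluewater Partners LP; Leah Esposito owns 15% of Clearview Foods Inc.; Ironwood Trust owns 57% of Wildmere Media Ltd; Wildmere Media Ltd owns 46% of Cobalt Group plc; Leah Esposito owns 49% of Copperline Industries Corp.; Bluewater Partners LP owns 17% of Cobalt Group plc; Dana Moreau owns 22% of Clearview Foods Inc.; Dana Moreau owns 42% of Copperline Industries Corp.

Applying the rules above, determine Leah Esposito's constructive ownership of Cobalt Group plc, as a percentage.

19.61064%

By spousal attribution (R3), Leah Esposito is treated as also owning Dana Moreau's interest in Clearview Foods Inc, giving 15% + 22% = 37%.
By spousal attribution (R3), Leah Esposito is treated as also owning Dana Moreau's interest in Copperline Industries Corp, giving 49% + 42% = 91%.
Chain via Clearview Foods Inc. → Stonebridge Logistics SA → Bluewater Partners LP (R1): 37% × 42% × 83% × 17% = 2.192694% of Cobalt Group plc.
Chain via Copperline Industries Corp. → Ironwood Trust → Wildmere Media Ltd (R1): 91% × 73% × 57% × 46% = 17.417946% of Cobalt Group plc.
Aggregating (R2): 2.192694% + 17.417946% = 19.61064%.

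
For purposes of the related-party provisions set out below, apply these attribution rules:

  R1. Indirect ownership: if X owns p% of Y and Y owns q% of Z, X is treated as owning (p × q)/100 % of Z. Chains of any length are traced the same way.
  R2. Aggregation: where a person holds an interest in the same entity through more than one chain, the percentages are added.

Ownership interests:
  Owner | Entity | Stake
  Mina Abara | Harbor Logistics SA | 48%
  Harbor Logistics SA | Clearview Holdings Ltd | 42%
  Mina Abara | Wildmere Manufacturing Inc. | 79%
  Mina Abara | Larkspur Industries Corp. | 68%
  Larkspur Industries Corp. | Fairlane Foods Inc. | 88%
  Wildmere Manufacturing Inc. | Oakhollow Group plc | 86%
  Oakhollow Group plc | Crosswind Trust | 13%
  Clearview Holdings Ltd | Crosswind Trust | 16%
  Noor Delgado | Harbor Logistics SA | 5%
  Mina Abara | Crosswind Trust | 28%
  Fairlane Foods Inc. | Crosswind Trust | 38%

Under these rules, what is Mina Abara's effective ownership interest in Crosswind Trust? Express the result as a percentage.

62.797%

Chain via Wildmere Manufacturing Inc. → Oakhollow Group plc (R1): 79% × 86% × 13% = 8.8322% of Crosswind Trust.
Chain via Harbor Logistics SA → Clearview Holdings Ltd (R1): 48% × 42% × 16% = 3.2256% of Crosswind Trust.
Chain via Larkspur Industries Corp. → Fairlane Foods Inc. (R1): 68% × 88% × 38% = 22.7392% of Crosswind Trust.
Direct interest in Crosswind Trust: 28%.
Aggregating (R2): 8.8322% + 3.2256% + 22.7392% + 28% = 62.797%.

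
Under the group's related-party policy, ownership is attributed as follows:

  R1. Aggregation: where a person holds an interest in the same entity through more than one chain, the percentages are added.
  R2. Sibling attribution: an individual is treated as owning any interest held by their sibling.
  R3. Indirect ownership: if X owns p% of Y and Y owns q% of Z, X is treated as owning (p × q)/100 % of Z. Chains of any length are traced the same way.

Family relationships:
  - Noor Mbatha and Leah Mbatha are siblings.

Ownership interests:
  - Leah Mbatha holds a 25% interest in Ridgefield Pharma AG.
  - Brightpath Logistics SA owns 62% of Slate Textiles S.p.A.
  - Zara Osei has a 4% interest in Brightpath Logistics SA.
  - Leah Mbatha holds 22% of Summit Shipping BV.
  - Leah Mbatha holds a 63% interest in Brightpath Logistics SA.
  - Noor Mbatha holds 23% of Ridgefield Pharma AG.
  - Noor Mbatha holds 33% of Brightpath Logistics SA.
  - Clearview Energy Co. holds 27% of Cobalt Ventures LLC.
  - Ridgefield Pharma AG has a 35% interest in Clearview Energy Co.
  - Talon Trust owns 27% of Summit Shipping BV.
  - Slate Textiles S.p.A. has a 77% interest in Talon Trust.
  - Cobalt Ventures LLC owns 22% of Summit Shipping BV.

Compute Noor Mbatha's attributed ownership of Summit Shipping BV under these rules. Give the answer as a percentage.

By sibling attribution (R2), Noor Mbatha is treated as also owning Leah Mbatha's interest in Ridgefield Pharma AG, giving 23% + 25% = 48%.
By sibling attribution (R2), Noor Mbatha is treated as also owning Leah Mbatha's interest in Brightpath Logistics SA, giving 33% + 63% = 96%.
By sibling attribution (R2), Noor Mbatha is treated as owning Leah Mbatha's 22% interest in Summit Shipping BV.
Chain via Ridgefield Pharma AG → Clearview Energy Co. → Cobalt Ventures LLC (R3): 48% × 35% × 27% × 22% = 0.99792% of Summit Shipping BV.
Chain via Brightpath Logistics SA → Slate Textiles S.p.A. → Talon Trust (R3): 96% × 62% × 77% × 27% = 12.374208% of Summit Shipping BV.
Direct interest in Summit Shipping BV: 22%.
Aggregating (R1): 0.99792% + 12.374208% + 22% = 35.372128%.

35.372128%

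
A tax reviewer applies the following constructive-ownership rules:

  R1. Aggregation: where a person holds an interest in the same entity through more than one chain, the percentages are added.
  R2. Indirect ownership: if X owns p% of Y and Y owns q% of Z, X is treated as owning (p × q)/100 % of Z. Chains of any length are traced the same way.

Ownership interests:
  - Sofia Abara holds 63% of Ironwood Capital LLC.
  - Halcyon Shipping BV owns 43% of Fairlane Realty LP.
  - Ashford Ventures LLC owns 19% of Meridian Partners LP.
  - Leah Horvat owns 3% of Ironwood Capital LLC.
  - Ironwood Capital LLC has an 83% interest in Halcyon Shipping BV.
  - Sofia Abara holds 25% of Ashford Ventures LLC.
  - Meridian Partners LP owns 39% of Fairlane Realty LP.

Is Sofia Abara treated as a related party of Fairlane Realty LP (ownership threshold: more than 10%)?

Yes

Chain via Ironwood Capital LLC → Halcyon Shipping BV (R2): 63% × 83% × 43% = 22.4847% of Fairlane Realty LP.
Chain via Ashford Ventures LLC → Meridian Partners LP (R2): 25% × 19% × 39% = 1.8525% of Fairlane Realty LP.
Aggregating (R1): 22.4847% + 1.8525% = 24.3372%.
24.3372% exceeds the 10% threshold, so Sofia is a related party to Fairlane Realty LP.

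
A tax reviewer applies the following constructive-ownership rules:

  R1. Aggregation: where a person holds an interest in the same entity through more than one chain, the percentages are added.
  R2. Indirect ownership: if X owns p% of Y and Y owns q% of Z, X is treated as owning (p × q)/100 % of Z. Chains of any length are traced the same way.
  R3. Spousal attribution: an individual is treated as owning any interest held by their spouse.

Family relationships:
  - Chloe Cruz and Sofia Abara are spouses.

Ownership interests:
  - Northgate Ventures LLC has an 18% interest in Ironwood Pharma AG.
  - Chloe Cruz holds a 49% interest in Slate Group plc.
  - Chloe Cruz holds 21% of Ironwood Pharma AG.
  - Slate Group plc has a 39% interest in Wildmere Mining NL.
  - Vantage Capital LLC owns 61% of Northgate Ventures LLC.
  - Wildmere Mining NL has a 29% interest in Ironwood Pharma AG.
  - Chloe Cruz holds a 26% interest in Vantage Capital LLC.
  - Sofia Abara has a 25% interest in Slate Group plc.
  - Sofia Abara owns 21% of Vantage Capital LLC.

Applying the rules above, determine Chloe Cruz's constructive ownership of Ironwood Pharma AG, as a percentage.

By spousal attribution (R3), Chloe Cruz is treated as also owning Sofia Abara's interest in Vantage Capital LLC, giving 26% + 21% = 47%.
By spousal attribution (R3), Chloe Cruz is treated as also owning Sofia Abara's interest in Slate Group plc, giving 49% + 25% = 74%.
Chain via Vantage Capital LLC → Northgate Ventures LLC (R2): 47% × 61% × 18% = 5.1606% of Ironwood Pharma AG.
Chain via Slate Group plc → Wildmere Mining NL (R2): 74% × 39% × 29% = 8.3694% of Ironwood Pharma AG.
Direct interest in Ironwood Pharma AG: 21%.
Aggregating (R1): 5.1606% + 8.3694% + 21% = 34.53%.

34.53%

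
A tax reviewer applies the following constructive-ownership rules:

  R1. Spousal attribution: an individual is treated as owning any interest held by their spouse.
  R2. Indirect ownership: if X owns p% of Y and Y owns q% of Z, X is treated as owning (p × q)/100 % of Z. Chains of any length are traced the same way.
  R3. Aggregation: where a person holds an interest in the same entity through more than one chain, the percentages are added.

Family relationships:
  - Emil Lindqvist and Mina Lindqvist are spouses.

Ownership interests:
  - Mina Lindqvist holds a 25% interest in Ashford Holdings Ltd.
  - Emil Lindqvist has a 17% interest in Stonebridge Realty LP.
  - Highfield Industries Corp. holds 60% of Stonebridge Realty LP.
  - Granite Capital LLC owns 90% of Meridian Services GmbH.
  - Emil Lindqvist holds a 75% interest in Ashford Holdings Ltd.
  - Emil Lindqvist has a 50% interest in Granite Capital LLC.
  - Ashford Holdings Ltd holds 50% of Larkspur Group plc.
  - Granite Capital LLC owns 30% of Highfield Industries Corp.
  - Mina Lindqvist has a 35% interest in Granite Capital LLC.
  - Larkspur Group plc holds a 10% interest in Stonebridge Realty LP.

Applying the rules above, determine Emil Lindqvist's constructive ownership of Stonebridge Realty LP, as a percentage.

By spousal attribution (R1), Emil Lindqvist is treated as also owning Mina Lindqvist's interest in Ashford Holdings Ltd, giving 75% + 25% = 100%.
By spousal attribution (R1), Emil Lindqvist is treated as also owning Mina Lindqvist's interest in Granite Capital LLC, giving 50% + 35% = 85%.
Chain via Ashford Holdings Ltd → Larkspur Group plc (R2): 100% × 50% × 10% = 5% of Stonebridge Realty LP.
Chain via Granite Capital LLC → Highfield Industries Corp. (R2): 85% × 30% × 60% = 15.3% of Stonebridge Realty LP.
Direct interest in Stonebridge Realty LP: 17%.
Aggregating (R3): 5% + 15.3% + 17% = 37.3%.

37.3%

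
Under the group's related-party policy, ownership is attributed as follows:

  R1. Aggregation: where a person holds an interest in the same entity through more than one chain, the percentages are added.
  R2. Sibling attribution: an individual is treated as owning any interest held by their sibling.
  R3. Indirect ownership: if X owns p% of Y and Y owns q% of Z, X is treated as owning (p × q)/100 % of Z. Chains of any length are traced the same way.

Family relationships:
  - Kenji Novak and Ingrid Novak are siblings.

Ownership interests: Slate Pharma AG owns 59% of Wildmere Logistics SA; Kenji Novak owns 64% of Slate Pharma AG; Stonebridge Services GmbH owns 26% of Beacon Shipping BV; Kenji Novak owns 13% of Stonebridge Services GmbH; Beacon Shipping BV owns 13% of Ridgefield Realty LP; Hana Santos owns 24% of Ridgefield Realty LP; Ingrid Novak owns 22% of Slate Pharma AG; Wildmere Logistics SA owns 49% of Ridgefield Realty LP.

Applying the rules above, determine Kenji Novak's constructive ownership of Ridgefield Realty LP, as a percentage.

25.302%

By sibling attribution (R2), Kenji Novak is treated as also owning Ingrid Novak's interest in Slate Pharma AG, giving 64% + 22% = 86%.
Chain via Stonebridge Services GmbH → Beacon Shipping BV (R3): 13% × 26% × 13% = 0.4394% of Ridgefield Realty LP.
Chain via Slate Pharma AG → Wildmere Logistics SA (R3): 86% × 59% × 49% = 24.8626% of Ridgefield Realty LP.
Aggregating (R1): 0.4394% + 24.8626% = 25.302%.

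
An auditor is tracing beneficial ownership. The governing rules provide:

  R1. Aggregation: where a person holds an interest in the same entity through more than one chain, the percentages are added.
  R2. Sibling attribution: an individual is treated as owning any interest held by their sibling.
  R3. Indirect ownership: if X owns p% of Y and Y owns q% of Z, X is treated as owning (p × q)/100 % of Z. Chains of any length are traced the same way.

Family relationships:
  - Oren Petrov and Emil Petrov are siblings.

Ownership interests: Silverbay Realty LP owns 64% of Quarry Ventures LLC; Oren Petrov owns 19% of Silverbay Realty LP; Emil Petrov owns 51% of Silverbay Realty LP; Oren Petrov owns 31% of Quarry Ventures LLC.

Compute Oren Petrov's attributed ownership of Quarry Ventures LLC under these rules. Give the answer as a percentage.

By sibling attribution (R2), Oren Petrov is treated as also owning Emil Petrov's interest in Silverbay Realty LP, giving 19% + 51% = 70%.
Chain via Silverbay Realty LP (R3): 70% × 64% = 44.8% of Quarry Ventures LLC.
Direct interest in Quarry Ventures LLC: 31%.
Aggregating (R1): 44.8% + 31% = 75.8%.

75.8%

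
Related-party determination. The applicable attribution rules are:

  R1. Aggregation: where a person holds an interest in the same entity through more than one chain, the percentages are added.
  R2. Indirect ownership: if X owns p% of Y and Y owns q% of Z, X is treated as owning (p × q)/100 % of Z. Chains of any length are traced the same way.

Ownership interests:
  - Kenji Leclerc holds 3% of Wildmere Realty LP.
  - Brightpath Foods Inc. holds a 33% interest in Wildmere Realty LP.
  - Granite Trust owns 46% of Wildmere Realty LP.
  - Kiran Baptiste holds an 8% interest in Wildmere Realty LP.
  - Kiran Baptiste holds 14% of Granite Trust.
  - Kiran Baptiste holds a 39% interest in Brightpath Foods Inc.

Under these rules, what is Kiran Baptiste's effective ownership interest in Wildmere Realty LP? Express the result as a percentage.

Chain via Granite Trust (R2): 14% × 46% = 6.44% of Wildmere Realty LP.
Chain via Brightpath Foods Inc. (R2): 39% × 33% = 12.87% of Wildmere Realty LP.
Direct interest in Wildmere Realty LP: 8%.
Aggregating (R1): 6.44% + 12.87% + 8% = 27.31%.

27.31%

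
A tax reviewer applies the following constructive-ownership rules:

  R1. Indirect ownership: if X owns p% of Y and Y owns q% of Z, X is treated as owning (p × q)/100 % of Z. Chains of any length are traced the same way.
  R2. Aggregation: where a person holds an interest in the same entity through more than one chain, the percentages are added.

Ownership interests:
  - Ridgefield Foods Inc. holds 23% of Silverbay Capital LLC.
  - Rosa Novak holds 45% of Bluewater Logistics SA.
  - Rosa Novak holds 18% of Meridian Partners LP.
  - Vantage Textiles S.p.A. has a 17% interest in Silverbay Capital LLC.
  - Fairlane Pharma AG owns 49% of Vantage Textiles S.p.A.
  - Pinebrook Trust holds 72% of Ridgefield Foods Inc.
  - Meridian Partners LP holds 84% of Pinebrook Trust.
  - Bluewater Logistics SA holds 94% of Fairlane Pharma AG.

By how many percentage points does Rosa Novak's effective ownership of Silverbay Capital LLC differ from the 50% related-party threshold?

43.972538

Chain via Meridian Partners LP → Pinebrook Trust → Ridgefield Foods Inc. (R1): 18% × 84% × 72% × 23% = 2.503872% of Silverbay Capital LLC.
Chain via Bluewater Logistics SA → Fairlane Pharma AG → Vantage Textiles S.p.A. (R1): 45% × 94% × 49% × 17% = 3.52359% of Silverbay Capital LLC.
Aggregating (R2): 2.503872% + 3.52359% = 6.027462%.
6.027462% falls short of the 50% threshold by 43.972538 percentage points.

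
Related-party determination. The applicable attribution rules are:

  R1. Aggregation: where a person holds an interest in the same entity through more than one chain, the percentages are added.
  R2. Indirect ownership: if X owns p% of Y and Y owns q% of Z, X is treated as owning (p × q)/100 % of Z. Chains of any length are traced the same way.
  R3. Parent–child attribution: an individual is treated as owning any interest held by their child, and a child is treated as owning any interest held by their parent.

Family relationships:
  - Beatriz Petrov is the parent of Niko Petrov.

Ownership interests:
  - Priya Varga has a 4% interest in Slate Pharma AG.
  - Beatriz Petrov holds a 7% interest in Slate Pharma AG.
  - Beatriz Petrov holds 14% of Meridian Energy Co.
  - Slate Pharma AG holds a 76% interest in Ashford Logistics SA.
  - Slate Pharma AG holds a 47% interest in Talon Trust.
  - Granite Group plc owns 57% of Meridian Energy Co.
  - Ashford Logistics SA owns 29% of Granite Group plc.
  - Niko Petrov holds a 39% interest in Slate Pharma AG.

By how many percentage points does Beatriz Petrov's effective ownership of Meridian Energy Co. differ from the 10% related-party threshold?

By parent–child attribution (R3), Beatriz Petrov is treated as also owning Niko Petrov's interest in Slate Pharma AG, giving 7% + 39% = 46%.
Chain via Slate Pharma AG → Ashford Logistics SA → Granite Group plc (R2): 46% × 76% × 29% × 57% = 5.778888% of Meridian Energy Co.
Direct interest in Meridian Energy Co: 14%.
Aggregating (R1): 5.778888% + 14% = 19.778888%.
19.778888% exceeds the 10% threshold by 9.778888 percentage points.

9.778888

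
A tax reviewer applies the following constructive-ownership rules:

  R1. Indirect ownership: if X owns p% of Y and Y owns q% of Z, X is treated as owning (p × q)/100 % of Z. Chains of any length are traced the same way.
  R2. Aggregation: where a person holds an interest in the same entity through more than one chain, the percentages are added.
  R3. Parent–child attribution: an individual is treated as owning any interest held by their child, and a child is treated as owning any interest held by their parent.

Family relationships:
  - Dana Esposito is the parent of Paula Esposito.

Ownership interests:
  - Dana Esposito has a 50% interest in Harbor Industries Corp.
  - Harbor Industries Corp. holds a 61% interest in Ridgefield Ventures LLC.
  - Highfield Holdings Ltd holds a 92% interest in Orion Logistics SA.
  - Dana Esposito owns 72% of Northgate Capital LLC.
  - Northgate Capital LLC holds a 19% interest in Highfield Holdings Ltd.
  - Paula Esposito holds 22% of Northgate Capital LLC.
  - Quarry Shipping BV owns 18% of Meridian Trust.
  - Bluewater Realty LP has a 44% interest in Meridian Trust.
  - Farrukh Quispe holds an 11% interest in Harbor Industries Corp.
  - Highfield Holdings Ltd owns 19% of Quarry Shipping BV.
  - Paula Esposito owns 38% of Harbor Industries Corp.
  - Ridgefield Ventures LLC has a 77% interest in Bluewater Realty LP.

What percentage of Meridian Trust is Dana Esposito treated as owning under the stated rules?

By parent–child attribution (R3), Dana Esposito is treated as also owning Paula Esposito's interest in Northgate Capital LLC, giving 72% + 22% = 94%.
By parent–child attribution (R3), Dana Esposito is treated as also owning Paula Esposito's interest in Harbor Industries Corp, giving 50% + 38% = 88%.
Chain via Northgate Capital LLC → Highfield Holdings Ltd → Quarry Shipping BV (R1): 94% × 19% × 19% × 18% = 0.610812% of Meridian Trust.
Chain via Harbor Industries Corp. → Ridgefield Ventures LLC → Bluewater Realty LP (R1): 88% × 61% × 77% × 44% = 18.186784% of Meridian Trust.
Aggregating (R2): 0.610812% + 18.186784% = 18.797596%.

18.797596%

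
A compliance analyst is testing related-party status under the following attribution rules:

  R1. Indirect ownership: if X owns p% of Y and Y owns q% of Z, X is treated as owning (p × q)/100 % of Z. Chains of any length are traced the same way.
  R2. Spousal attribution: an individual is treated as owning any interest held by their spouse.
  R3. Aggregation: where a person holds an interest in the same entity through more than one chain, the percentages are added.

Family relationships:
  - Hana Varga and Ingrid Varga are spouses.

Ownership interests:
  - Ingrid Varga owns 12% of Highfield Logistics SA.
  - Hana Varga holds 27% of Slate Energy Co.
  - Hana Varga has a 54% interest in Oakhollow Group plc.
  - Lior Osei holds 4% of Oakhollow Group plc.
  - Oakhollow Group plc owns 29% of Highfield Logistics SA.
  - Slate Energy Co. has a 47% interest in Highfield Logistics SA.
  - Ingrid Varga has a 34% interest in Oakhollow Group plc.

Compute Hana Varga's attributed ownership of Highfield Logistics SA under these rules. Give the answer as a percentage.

50.21%

By spousal attribution (R2), Hana Varga is treated as also owning Ingrid Varga's interest in Oakhollow Group plc, giving 54% + 34% = 88%.
By spousal attribution (R2), Hana Varga is treated as owning Ingrid Varga's 12% interest in Highfield Logistics SA.
Chain via Slate Energy Co. (R1): 27% × 47% = 12.69% of Highfield Logistics SA.
Chain via Oakhollow Group plc (R1): 88% × 29% = 25.52% of Highfield Logistics SA.
Direct interest in Highfield Logistics SA: 12%.
Aggregating (R3): 12.69% + 25.52% + 12% = 50.21%.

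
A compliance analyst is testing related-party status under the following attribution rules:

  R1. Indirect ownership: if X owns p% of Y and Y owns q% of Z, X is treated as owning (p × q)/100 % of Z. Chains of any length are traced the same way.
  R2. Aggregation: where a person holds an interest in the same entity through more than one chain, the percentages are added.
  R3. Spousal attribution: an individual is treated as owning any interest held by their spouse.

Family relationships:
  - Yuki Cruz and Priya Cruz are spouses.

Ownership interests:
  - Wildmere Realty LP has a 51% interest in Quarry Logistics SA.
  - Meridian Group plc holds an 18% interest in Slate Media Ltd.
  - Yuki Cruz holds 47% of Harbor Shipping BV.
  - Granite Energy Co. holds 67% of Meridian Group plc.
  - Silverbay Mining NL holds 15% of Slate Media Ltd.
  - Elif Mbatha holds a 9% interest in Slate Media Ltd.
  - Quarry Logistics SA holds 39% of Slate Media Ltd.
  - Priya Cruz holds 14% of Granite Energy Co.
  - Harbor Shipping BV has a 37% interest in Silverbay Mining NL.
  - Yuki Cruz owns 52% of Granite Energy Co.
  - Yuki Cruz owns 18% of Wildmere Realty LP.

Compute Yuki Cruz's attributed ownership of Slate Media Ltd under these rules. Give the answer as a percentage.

By spousal attribution (R3), Yuki Cruz is treated as also owning Priya Cruz's interest in Granite Energy Co, giving 52% + 14% = 66%.
Chain via Harbor Shipping BV → Silverbay Mining NL (R1): 47% × 37% × 15% = 2.6085% of Slate Media Ltd.
Chain via Granite Energy Co. → Meridian Group plc (R1): 66% × 67% × 18% = 7.9596% of Slate Media Ltd.
Chain via Wildmere Realty LP → Quarry Logistics SA (R1): 18% × 51% × 39% = 3.5802% of Slate Media Ltd.
Aggregating (R2): 2.6085% + 7.9596% + 3.5802% = 14.1483%.

14.1483%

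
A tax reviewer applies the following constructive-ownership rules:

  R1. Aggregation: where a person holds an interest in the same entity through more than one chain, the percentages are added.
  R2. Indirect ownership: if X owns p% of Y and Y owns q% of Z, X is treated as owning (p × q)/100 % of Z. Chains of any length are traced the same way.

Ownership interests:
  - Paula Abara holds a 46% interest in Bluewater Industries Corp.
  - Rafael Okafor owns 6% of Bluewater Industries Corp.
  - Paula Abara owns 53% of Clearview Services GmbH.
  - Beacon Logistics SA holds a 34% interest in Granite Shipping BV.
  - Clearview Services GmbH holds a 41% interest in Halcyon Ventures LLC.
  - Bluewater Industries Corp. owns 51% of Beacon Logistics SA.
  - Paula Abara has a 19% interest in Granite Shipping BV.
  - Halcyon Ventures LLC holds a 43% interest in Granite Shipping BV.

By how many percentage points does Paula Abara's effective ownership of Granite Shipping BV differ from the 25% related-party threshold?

Chain via Clearview Services GmbH → Halcyon Ventures LLC (R2): 53% × 41% × 43% = 9.3439% of Granite Shipping BV.
Chain via Bluewater Industries Corp. → Beacon Logistics SA (R2): 46% × 51% × 34% = 7.9764% of Granite Shipping BV.
Direct interest in Granite Shipping BV: 19%.
Aggregating (R1): 9.3439% + 7.9764% + 19% = 36.3203%.
36.3203% exceeds the 25% threshold by 11.3203 percentage points.

11.3203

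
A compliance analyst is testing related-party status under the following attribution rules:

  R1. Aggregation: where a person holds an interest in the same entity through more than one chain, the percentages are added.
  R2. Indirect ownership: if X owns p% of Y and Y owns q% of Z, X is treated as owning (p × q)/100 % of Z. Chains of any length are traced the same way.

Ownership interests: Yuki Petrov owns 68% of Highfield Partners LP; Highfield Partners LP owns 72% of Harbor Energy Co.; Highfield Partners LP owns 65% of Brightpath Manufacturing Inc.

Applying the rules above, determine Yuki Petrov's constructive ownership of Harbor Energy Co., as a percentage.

Chain via Highfield Partners LP (R2): 68% × 72% = 48.96% of Harbor Energy Co.

48.96%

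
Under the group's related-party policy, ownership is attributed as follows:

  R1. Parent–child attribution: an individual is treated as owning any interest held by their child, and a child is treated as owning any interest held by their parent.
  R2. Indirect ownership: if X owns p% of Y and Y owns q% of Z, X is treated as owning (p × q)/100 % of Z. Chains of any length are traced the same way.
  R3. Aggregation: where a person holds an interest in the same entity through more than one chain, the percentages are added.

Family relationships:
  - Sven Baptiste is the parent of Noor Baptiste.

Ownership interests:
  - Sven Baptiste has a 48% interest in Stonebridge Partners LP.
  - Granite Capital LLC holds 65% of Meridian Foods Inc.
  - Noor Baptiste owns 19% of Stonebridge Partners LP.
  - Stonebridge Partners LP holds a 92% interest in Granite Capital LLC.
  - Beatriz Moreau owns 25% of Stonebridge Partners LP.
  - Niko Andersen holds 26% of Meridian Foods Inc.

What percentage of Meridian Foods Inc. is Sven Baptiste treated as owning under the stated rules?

By parent–child attribution (R1), Sven Baptiste is treated as also owning Noor Baptiste's interest in Stonebridge Partners LP, giving 48% + 19% = 67%.
Chain via Stonebridge Partners LP → Granite Capital LLC (R2): 67% × 92% × 65% = 40.066% of Meridian Foods Inc.

40.066%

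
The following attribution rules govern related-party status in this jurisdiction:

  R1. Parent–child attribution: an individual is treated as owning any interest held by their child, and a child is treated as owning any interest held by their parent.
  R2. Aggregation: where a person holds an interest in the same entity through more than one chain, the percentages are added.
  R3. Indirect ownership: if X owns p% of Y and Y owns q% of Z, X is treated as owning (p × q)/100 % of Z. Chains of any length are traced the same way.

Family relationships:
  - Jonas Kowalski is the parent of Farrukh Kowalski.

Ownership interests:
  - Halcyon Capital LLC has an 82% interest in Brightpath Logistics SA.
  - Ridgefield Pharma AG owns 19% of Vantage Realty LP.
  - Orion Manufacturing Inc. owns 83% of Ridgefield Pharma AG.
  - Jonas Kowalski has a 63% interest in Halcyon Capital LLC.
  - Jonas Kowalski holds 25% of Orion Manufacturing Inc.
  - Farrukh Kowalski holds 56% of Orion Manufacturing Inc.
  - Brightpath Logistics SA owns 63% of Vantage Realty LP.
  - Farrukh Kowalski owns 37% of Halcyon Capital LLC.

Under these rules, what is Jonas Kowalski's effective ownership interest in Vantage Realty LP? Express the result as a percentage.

64.4337%

By parent–child attribution (R1), Jonas Kowalski is treated as also owning Farrukh Kowalski's interest in Orion Manufacturing Inc, giving 25% + 56% = 81%.
By parent–child attribution (R1), Jonas Kowalski is treated as also owning Farrukh Kowalski's interest in Halcyon Capital LLC, giving 63% + 37% = 100%.
Chain via Orion Manufacturing Inc. → Ridgefield Pharma AG (R3): 81% × 83% × 19% = 12.7737% of Vantage Realty LP.
Chain via Halcyon Capital LLC → Brightpath Logistics SA (R3): 100% × 82% × 63% = 51.66% of Vantage Realty LP.
Aggregating (R2): 12.7737% + 51.66% = 64.4337%.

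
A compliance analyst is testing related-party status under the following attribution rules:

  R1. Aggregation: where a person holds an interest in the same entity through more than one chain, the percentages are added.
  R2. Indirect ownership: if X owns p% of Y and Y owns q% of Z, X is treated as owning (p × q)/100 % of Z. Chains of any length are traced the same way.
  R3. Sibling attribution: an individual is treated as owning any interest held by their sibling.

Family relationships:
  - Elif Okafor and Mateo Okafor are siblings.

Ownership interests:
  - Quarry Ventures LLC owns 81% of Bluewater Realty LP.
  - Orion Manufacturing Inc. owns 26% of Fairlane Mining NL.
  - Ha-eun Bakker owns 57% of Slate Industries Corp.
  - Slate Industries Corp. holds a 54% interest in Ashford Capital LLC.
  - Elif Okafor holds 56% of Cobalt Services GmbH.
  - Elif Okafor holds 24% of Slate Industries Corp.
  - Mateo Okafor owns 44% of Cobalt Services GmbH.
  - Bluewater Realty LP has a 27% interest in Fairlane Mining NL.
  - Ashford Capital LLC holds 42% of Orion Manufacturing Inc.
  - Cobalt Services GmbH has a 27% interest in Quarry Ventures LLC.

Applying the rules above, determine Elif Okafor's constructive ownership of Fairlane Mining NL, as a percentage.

7.320132%

By sibling attribution (R3), Elif Okafor is treated as also owning Mateo Okafor's interest in Cobalt Services GmbH, giving 56% + 44% = 100%.
Chain via Slate Industries Corp. → Ashford Capital LLC → Orion Manufacturing Inc. (R2): 24% × 54% × 42% × 26% = 1.415232% of Fairlane Mining NL.
Chain via Cobalt Services GmbH → Quarry Ventures LLC → Bluewater Realty LP (R2): 100% × 27% × 81% × 27% = 5.9049% of Fairlane Mining NL.
Aggregating (R1): 1.415232% + 5.9049% = 7.320132%.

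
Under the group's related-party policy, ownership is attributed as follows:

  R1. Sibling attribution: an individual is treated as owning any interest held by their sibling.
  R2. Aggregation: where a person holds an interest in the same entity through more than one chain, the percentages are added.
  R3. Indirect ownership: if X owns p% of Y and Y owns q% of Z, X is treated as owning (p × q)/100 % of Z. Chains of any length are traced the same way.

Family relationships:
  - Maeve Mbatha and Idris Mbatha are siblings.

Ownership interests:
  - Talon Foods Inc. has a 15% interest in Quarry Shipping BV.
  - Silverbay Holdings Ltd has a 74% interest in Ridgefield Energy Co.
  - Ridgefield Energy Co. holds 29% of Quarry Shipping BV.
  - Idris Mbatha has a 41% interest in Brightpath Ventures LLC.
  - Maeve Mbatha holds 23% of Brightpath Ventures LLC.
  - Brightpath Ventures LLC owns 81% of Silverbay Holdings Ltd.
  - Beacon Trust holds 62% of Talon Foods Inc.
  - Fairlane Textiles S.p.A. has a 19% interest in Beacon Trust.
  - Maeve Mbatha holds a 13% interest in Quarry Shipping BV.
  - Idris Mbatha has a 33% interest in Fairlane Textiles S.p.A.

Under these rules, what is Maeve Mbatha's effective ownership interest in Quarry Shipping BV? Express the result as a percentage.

By sibling attribution (R1), Maeve Mbatha is treated as also owning Idris Mbatha's interest in Brightpath Ventures LLC, giving 23% + 41% = 64%.
By sibling attribution (R1), Maeve Mbatha is treated as owning Idris Mbatha's 33% interest in Fairlane Textiles S.p.A.
Chain via Brightpath Ventures LLC → Silverbay Holdings Ltd → Ridgefield Energy Co. (R3): 64% × 81% × 74% × 29% = 11.124864% of Quarry Shipping BV.
Direct interest in Quarry Shipping BV: 13%.
Chain via Fairlane Textiles S.p.A. → Beacon Trust → Talon Foods Inc. (R3): 33% × 19% × 62% × 15% = 0.58311% of Quarry Shipping BV.
Aggregating (R2): 11.124864% + 13% + 0.58311% = 24.707974%.

24.707974%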